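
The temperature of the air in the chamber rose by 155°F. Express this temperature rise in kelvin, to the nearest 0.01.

86.11 K

Only the scale ratio 5/9 matters for a change in temperature.
155 × 5/9 = 86.11.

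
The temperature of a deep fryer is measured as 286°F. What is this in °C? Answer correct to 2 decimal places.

In Celsius: (286 - 32) × 5/9 = 141.1111°C.

141.11°C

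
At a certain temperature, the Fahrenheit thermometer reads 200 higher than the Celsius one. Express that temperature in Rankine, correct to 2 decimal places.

869.67°R

Let x be the Celsius reading; then the Fahrenheit reading is 1.8·x + 32.
(1.8·x + 32) - x = 200  ⇒  (0.8)·x = 168  ⇒  x = 210.0000°C.
In Rankine: 210.0000 × 1.8 + 491.67 = 869.67°R.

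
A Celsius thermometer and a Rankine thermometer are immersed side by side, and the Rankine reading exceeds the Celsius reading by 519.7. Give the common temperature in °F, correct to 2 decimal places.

Let x be the Celsius reading; then the Rankine reading is 1.8·x + 491.67.
(1.8·x + 491.67) - x = 519.7  ⇒  (0.8)·x = 28.03  ⇒  x = 35.0375°C.
In Fahrenheit: 35.0375 × 1.8 + 32 = 95.07°F.

95.07°F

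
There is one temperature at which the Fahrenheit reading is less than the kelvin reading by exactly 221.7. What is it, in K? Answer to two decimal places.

297.46 K

Let K be the kelvin reading. The Fahrenheit reading is F = 1.8·K - 459.67.
Require F - K = -221.7: (0.8)·K - 459.67 = -221.7.
K = (-221.7 + 459.67) / (0.8) = 297.46.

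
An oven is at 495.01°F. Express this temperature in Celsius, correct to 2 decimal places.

In Celsius: (495.01 - 32) × 5/9 = 257.2278°C.

257.23°C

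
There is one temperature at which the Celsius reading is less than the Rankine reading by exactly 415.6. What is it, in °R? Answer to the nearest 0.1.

Let R be the Rankine reading. The Celsius reading is C = 5/9·R - 273.15.
Require C - R = -415.6: (-4/9)·R - 273.15 = -415.6.
R = (-415.6 + 273.15) / (-4/9) = 320.5.

320.5°R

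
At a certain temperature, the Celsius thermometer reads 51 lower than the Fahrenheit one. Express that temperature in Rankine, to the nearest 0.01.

534.42°R

Let x be the Fahrenheit reading; then the Celsius reading is 5/9·x - 17.7778.
(5/9·x - 17.7778) - x = -51  ⇒  (-4/9)·x = -33.2222  ⇒  x = 74.7500°F.
In Celsius: (74.75 - 32) × 5/9 = 23.7500°C.
In Rankine: 23.7500 × 1.8 + 491.67 = 534.42°R.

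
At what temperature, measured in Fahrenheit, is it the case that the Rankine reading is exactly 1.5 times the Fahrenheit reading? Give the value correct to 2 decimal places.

919.34°F

Let F be the Fahrenheit reading. The Rankine reading is R = 1·F + 459.67.
Require R = 1.5·F: 1·F + 459.67 = 1.5·F.
(-0.5)·F = -459.67  ⇒  F = 919.34.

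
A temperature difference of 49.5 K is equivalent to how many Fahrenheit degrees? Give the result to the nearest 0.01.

89.10°F

For a temperature interval the offset drops out; only the factor 1.8 applies.
49.5 × 1.8 = 89.10.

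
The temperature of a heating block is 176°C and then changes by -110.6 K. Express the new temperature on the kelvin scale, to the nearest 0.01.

The 110.6 K change is an interval; Kelvin and Celsius degrees are the same size, so ΔC = -110.6°C.
Final Celsius temperature: 176.0000 - 110.6000 = 65.4000°C.
In kelvin: 65.4000 + 273.15 = 338.55 K.

338.55 K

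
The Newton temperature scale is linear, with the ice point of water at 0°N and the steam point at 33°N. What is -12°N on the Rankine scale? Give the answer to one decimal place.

426.2°R

Linear interpolation between the fixed points: C = (-12 - 0) × 100 / (33 - 0) = -36.3636°C.
Then -36.3636 × 1.8 + 491.67 = 426.2°R.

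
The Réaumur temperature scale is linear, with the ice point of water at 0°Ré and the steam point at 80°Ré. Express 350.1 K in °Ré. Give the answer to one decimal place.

61.6°Ré

First in Celsius: 350.1 - 273.15 = 76.9500°C.
Linearly onto the Réaumur scale: 0 + (76.9500 / 100) × (80 - 0) = 61.6°Ré.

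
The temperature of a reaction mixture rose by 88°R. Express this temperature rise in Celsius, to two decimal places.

48.89°C

For a temperature interval the offset drops out; only the factor 5/9 applies.
88 × 5/9 = 48.89.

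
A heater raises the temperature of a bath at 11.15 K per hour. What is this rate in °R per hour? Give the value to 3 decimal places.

20.070 °R/hour

Since only a temperature interval is involved, the additive offset between the scales drops out.
A change of 1 K is a change of 1.8°R, so 11.15 × 1.8 = 20.070.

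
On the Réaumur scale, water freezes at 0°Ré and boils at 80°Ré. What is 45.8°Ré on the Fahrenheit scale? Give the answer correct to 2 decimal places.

Linear interpolation between the fixed points: C = (45.8 - 0) × 100 / (80 - 0) = 57.2500°C.
Then 57.2500 × 1.8 + 32 = 135.05°F.

135.05°F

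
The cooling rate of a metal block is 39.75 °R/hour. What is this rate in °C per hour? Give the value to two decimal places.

22.08 °C/hour

The quantity depends on a temperature interval, so only the ratio of degree sizes applies; the offset between the scales is irrelevant.
A change of 1°R is a change of 5/9°C, so 39.75 × 5/9 = 22.08.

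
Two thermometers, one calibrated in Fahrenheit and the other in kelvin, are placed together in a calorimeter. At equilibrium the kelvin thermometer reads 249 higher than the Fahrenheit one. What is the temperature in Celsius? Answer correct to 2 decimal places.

-9.81°C

Let x be the Fahrenheit reading; then the kelvin reading is 5/9·x + 255.372.
(5/9·x + 255.372) - x = 249  ⇒  (-4/9)·x = -6.37222  ⇒  x = 14.3375°F.
In Celsius: (14.3375 - 32) × 5/9 = -9.81°C.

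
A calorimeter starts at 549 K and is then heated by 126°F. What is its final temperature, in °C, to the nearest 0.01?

345.85°C

Initial temperature in Celsius: 549 - 273.15 = 275.8500°C.
The 126°F change is an interval, so only the factor 5/9 applies: +126 × 5/9 = +70.0000°C.
Final Celsius temperature: 275.8500 + 70.0000 = 345.8500°C.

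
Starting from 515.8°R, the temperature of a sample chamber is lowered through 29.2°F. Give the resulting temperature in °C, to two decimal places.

-2.82°C

Initial temperature in Celsius: (515.8 - 491.67) × 5/9 = 13.4056°C.
The 29.2°F change is an interval, so only the factor 5/9 applies: -29.2 × 5/9 = -16.2222°C.
Final Celsius temperature: 13.4056 - 16.2222 = -2.8167°C.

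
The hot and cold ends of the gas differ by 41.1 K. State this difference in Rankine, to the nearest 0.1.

74.0°R

Only the scale ratio 1.8 matters for a change in temperature.
41.1 × 1.8 = 74.0.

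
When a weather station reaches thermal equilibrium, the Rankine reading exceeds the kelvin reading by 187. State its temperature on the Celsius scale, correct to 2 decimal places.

-39.40°C

Let x be the kelvin reading; then the Rankine reading is 1.8·x.
(1.8·x) - x = 187  ⇒  (0.8)·x = 187  ⇒  x = 233.7500 K.
In Celsius: 233.75 - 273.15 = -39.40°C.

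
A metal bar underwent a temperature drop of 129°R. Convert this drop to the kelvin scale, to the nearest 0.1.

For a temperature interval the offset drops out; only the factor 5/9 applies.
129 × 5/9 = 71.7.

71.7 K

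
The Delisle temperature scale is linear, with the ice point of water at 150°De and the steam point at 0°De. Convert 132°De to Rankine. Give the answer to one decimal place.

Linear interpolation between the fixed points: C = (132 - 150) × 100 / (0 - 150) = 12.0000°C.
Then 12.0000 × 1.8 + 491.67 = 513.3°R.

513.3°R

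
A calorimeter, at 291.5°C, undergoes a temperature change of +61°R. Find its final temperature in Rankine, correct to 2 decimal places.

1077.37°R

The 61°R change is an interval, so only the factor 5/9 applies: +61 × 5/9 = +33.8889°C.
Final Celsius temperature: 291.5000 + 33.8889 = 325.3889°C.
In Rankine: 325.3889 × 1.8 + 491.67 = 1077.37°R.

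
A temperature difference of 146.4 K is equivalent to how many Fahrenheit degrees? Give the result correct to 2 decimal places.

263.52°F

Only the scale ratio 1.8 matters for a change in temperature.
146.4 × 1.8 = 263.52.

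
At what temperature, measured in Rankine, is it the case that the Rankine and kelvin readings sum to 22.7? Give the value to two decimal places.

14.59°R

Let R be the Rankine reading. The kelvin reading is K = 5/9·R.
Require R + K = 22.7: (14/9)·R = 22.7.
R = (22.7) / (14/9) = 14.59.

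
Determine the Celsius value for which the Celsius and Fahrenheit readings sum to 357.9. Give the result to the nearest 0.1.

116.4°C

Let C be the Celsius reading. The Fahrenheit reading is F = 1.8·C + 32.
Require C + F = 357.9: (2.8)·C + 32 = 357.9.
C = (357.9 - 32) / (2.8) = 116.4.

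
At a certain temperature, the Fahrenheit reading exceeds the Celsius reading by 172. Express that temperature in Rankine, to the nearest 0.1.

806.7°R

Let x be the Fahrenheit reading; then the Celsius reading is 5/9·x - 17.7778.
(5/9·x - 17.7778) - x = -172  ⇒  (-4/9)·x = -154.222  ⇒  x = 347.0000°F.
In Celsius: (347 - 32) × 5/9 = 175.0000°C.
In Rankine: 175.0000 × 1.8 + 491.67 = 806.7°R.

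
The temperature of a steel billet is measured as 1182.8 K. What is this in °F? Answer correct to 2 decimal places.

In Celsius: 1182.8 - 273.15 = 909.6500°C.
In Fahrenheit: 909.6500 × 1.8 + 32 = 1669.37°F.

1669.37°F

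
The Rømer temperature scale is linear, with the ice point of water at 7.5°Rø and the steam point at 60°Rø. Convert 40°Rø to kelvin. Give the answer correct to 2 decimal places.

Linear interpolation between the fixed points: C = (40 - 7.5) × 100 / (60 - 7.5) = 61.9048°C.
Then 61.9048 + 273.15 = 335.05 K.

335.05 K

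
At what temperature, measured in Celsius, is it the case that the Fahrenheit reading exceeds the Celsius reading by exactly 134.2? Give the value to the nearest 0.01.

Let C be the Celsius reading. The Fahrenheit reading is F = 1.8·C + 32.
Require F - C = 134.2: (0.8)·C + 32 = 134.2.
C = (134.2 - 32) / (0.8) = 127.75.

127.75°C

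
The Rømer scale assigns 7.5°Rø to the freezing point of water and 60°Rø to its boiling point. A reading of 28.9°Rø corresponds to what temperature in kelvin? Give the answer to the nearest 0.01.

Linear interpolation between the fixed points: C = (28.9 - 7.5) × 100 / (60 - 7.5) = 40.7619°C.
Then 40.7619 + 273.15 = 313.91 K.

313.91 K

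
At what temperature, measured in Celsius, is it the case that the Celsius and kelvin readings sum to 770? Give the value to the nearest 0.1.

Let C be the Celsius reading. The kelvin reading is K = 1·C + 273.15.
Require C + K = 770: (2)·C + 273.15 = 770.
C = (770 - 273.15) / (2) = 248.4.

248.4°C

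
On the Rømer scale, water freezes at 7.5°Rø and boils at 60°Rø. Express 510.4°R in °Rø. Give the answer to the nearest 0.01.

12.96°Rø

First in Celsius: (510.4 - 491.67) × 5/9 = 10.4056°C.
Linearly onto the Rømer scale: 7.5 + (10.4056 / 100) × (60 - 7.5) = 12.96°Rø.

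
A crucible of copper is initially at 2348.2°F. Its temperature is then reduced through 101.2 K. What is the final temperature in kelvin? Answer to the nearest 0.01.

Initial temperature in Celsius: (2348.2 - 32) × 5/9 = 1286.7778°C.
The 101.2 K change is an interval; Kelvin and Celsius degrees are the same size, so ΔC = -101.2°C.
Final Celsius temperature: 1286.7778 - 101.2000 = 1185.5778°C.
In kelvin: 1185.5778 + 273.15 = 1458.73 K.

1458.73 K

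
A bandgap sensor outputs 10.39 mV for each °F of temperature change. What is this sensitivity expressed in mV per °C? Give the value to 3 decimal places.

18.702 mV per °C

The quantity depends on a temperature interval, so only the ratio of degree sizes applies; the offset between the scales is irrelevant.
A change of 1°C is a change of 1.8°F, so per °C the value is 10.39 × 1.8 = 18.702.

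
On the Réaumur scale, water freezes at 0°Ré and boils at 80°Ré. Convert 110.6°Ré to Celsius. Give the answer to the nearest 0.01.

Linear interpolation between the fixed points: C = (110.6 - 0) × 100 / (80 - 0) = 138.2500°C.

138.25°C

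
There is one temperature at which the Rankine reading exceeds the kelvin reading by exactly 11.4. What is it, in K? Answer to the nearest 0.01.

14.25 K

Let K be the kelvin reading. The Rankine reading is R = 1.8·K.
Require R - K = 11.4: (0.8)·K = 11.4.
K = (11.4) / (0.8) = 14.25.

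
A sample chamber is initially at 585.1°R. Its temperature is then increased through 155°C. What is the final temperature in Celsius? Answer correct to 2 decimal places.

206.91°C

Initial temperature in Celsius: (585.1 - 491.67) × 5/9 = 51.9056°C.
Final Celsius temperature: 51.9056 + 155.0000 = 206.9056°C.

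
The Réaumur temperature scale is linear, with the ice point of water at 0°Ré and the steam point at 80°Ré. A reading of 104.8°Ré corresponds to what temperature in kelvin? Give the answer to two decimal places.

404.15 K

Linear interpolation between the fixed points: C = (104.8 - 0) × 100 / (80 - 0) = 131.0000°C.
Then 131.0000 + 273.15 = 404.15 K.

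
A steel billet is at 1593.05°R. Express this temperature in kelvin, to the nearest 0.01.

In Celsius: (1593.05 - 491.67) × 5/9 = 611.8778°C.
In kelvin: 611.8778 + 273.15 = 885.03 K.

885.03 K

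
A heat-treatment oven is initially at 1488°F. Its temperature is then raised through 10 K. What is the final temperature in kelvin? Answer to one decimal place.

1092.0 K

Initial temperature in Celsius: (1488 - 32) × 5/9 = 808.8889°C.
The 10 K change is an interval; Kelvin and Celsius degrees are the same size, so ΔC = +10°C.
Final Celsius temperature: 808.8889 + 10.0000 = 818.8889°C.
In kelvin: 818.8889 + 273.15 = 1092.0 K.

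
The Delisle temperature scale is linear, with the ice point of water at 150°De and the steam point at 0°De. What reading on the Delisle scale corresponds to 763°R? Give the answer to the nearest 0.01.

-76.11°De

First in Celsius: (763 - 491.67) × 5/9 = 150.7389°C.
Linearly onto the Delisle scale: 150 + (150.7389 / 100) × (0 - 150) = -76.11°De.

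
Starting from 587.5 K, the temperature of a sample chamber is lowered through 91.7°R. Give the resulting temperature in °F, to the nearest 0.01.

506.13°F

Initial temperature in Celsius: 587.5 - 273.15 = 314.3500°C.
The 91.7°R change is an interval, so only the factor 5/9 applies: -91.7 × 5/9 = -50.9444°C.
Final Celsius temperature: 314.3500 - 50.9444 = 263.4056°C.
In Fahrenheit: 263.4056 × 1.8 + 32 = 506.13°F.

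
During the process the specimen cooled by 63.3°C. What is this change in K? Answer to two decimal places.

Celsius and kelvin degrees are the same size, so the interval is unchanged: 63.30.

63.30 K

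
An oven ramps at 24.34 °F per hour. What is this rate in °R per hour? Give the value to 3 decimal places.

Since only a temperature interval is involved, the additive offset between the scales drops out.
A change of 1°F is a change of 1°R, so 24.34 × 1 = 24.340.

24.340 °R/hour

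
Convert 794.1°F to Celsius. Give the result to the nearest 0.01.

423.39°C

In Celsius: (794.1 - 32) × 5/9 = 423.3889°C.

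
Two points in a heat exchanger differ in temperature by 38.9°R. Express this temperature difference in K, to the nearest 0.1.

Only the scale ratio 5/9 matters for a change in temperature.
38.9 × 5/9 = 21.6.

21.6 K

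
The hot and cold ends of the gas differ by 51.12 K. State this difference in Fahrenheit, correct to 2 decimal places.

An interval of 1 K corresponds to 1.8°F.
51.12 × 1.8 = 92.02.

92.02°F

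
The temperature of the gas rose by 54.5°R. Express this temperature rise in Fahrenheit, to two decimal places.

54.50°F

Rankine and Fahrenheit degrees are the same size, so the interval is unchanged: 54.50.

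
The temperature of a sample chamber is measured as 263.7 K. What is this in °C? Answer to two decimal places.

-9.45°C

In Celsius: 263.7 - 273.15 = -9.4500°C.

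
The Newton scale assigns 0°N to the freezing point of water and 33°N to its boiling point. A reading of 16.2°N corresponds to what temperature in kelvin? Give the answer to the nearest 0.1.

Linear interpolation between the fixed points: C = (16.2 - 0) × 100 / (33 - 0) = 49.0909°C.
Then 49.0909 + 273.15 = 322.2 K.

322.2 K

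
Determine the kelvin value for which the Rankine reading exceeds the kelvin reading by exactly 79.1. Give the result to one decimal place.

Let K be the kelvin reading. The Rankine reading is R = 1.8·K.
Require R - K = 79.1: (0.8)·K = 79.1.
K = (79.1) / (0.8) = 98.9.

98.9 K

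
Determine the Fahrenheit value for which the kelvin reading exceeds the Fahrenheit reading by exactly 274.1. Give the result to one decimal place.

Let F be the Fahrenheit reading. The kelvin reading is K = 5/9·F + 255.372.
Require K - F = 274.1: (-4/9)·F + 255.372 = 274.1.
F = (274.1 - 255.372) / (-4/9) = -42.1.

-42.1°F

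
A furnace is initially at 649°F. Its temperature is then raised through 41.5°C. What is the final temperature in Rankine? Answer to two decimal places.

1183.37°R

Initial temperature in Celsius: (649 - 32) × 5/9 = 342.7778°C.
Final Celsius temperature: 342.7778 + 41.5000 = 384.2778°C.
In Rankine: 384.2778 × 1.8 + 491.67 = 1183.37°R.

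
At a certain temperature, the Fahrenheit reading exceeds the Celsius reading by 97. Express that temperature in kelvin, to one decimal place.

Let x be the Celsius reading; then the Fahrenheit reading is 1.8·x + 32.
(1.8·x + 32) - x = 97  ⇒  (0.8)·x = 65  ⇒  x = 81.2500°C.
In kelvin: 81.2500 + 273.15 = 354.4 K.

354.4 K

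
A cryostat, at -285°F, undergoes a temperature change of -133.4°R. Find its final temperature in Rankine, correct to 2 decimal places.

41.27°R

Initial temperature in Celsius: (-285 - 32) × 5/9 = -176.1111°C.
The 133.4°R change is an interval, so only the factor 5/9 applies: -133.4 × 5/9 = -74.1111°C.
Final Celsius temperature: -176.1111 - 74.1111 = -250.2222°C.
In Rankine: -250.2222 × 1.8 + 491.67 = 41.27°R.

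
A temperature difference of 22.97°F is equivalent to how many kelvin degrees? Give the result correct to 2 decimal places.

For a temperature interval the offset drops out; only the factor 5/9 applies.
22.97 × 5/9 = 12.76.

12.76 K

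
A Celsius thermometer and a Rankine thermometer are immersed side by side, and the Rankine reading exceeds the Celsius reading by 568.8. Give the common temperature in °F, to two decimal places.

205.54°F

Let x be the Celsius reading; then the Rankine reading is 1.8·x + 491.67.
(1.8·x + 491.67) - x = 568.8  ⇒  (0.8)·x = 77.13  ⇒  x = 96.4125°C.
In Fahrenheit: 96.4125 × 1.8 + 32 = 205.54°F.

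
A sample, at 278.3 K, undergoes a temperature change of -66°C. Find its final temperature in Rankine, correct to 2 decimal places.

382.14°R

Initial temperature in Celsius: 278.3 - 273.15 = 5.1500°C.
Final Celsius temperature: 5.1500 - 66.0000 = -60.8500°C.
In Rankine: -60.8500 × 1.8 + 491.67 = 382.14°R.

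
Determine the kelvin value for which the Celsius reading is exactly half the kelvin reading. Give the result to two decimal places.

546.30 K

Let K be the kelvin reading. The Celsius reading is C = 1·K - 273.15.
Require C = 0.5·K: 1·K - 273.15 = 0.5·K.
(0.5)·K = 273.15  ⇒  K = 546.30.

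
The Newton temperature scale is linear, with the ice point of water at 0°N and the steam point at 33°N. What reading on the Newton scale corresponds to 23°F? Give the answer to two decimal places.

First in Celsius: (23 - 32) × 5/9 = -5.0000°C.
Linearly onto the Newton scale: 0 + (-5.0000 / 100) × (33 - 0) = -1.65°N.

-1.65°N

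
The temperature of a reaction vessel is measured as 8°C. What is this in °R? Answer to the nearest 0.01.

506.07°R

In Rankine: 8.0000 × 1.8 + 491.67 = 506.07°R.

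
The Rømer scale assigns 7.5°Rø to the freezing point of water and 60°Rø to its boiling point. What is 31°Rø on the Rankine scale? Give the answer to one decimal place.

Linear interpolation between the fixed points: C = (31 - 7.5) × 100 / (60 - 7.5) = 44.7619°C.
Then 44.7619 × 1.8 + 491.67 = 572.2°R.

572.2°R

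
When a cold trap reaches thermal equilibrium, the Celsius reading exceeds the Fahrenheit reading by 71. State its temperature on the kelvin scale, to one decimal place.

144.4 K

Let x be the Celsius reading; then the Fahrenheit reading is 1.8·x + 32.
(1.8·x + 32) - x = -71  ⇒  (0.8)·x = -103  ⇒  x = -128.7500°C.
In kelvin: -128.7500 + 273.15 = 144.4 K.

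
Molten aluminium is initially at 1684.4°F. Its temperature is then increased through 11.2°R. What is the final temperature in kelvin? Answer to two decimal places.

1197.37 K

Initial temperature in Celsius: (1684.4 - 32) × 5/9 = 918.0000°C.
The 11.2°R change is an interval, so only the factor 5/9 applies: +11.2 × 5/9 = +6.2222°C.
Final Celsius temperature: 918.0000 + 6.2222 = 924.2222°C.
In kelvin: 924.2222 + 273.15 = 1197.37 K.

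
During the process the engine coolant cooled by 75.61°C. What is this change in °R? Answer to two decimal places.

136.10°R

Only the scale ratio 1.8 matters for a change in temperature.
75.61 × 1.8 = 136.10.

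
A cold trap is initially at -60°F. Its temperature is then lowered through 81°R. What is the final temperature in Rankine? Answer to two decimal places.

318.67°R

Initial temperature in Celsius: (-60 - 32) × 5/9 = -51.1111°C.
The 81°R change is an interval, so only the factor 5/9 applies: -81 × 5/9 = -45.0000°C.
Final Celsius temperature: -51.1111 - 45.0000 = -96.1111°C.
In Rankine: -96.1111 × 1.8 + 491.67 = 318.67°R.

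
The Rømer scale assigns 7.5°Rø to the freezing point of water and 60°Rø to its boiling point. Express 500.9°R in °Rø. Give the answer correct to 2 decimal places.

First in Celsius: (500.9 - 491.67) × 5/9 = 5.1278°C.
Linearly onto the Rømer scale: 7.5 + (5.1278 / 100) × (60 - 7.5) = 10.19°Rø.

10.19°Rø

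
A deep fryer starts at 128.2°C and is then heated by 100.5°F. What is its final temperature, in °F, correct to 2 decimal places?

363.26°F

The 100.5°F change is an interval, so only the factor 5/9 applies: +100.5 × 5/9 = +55.8333°C.
Final Celsius temperature: 128.2000 + 55.8333 = 184.0333°C.
In Fahrenheit: 184.0333 × 1.8 + 32 = 363.26°F.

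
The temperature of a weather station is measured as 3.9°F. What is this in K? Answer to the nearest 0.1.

257.5 K

In Celsius: (3.9 - 32) × 5/9 = -15.6111°C.
In kelvin: -15.6111 + 273.15 = 257.5 K.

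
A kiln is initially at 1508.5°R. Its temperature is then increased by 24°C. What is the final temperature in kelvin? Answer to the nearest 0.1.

Initial temperature in Celsius: (1508.5 - 491.67) × 5/9 = 564.9056°C.
Final Celsius temperature: 564.9056 + 24.0000 = 588.9056°C.
In kelvin: 588.9056 + 273.15 = 862.1 K.

862.1 K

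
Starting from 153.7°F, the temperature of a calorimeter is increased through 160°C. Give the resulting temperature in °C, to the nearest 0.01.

Initial temperature in Celsius: (153.7 - 32) × 5/9 = 67.6111°C.
Final Celsius temperature: 67.6111 + 160.0000 = 227.6111°C.

227.61°C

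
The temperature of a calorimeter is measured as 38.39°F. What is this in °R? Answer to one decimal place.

In Celsius: (38.39 - 32) × 5/9 = 3.5500°C.
In Rankine: 3.5500 × 1.8 + 491.67 = 498.1°R.

498.1°R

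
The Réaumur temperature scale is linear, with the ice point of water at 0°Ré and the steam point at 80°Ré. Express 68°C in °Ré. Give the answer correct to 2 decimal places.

Linearly onto the Réaumur scale: 0 + (68.0000 / 100) × (80 - 0) = 54.40°Ré.

54.40°Ré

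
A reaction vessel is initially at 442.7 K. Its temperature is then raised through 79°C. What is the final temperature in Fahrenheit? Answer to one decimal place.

Initial temperature in Celsius: 442.7 - 273.15 = 169.5500°C.
Final Celsius temperature: 169.5500 + 79.0000 = 248.5500°C.
In Fahrenheit: 248.5500 × 1.8 + 32 = 479.4°F.

479.4°F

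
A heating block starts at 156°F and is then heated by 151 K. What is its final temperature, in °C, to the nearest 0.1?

219.9°C

Initial temperature in Celsius: (156 - 32) × 5/9 = 68.8889°C.
The 151 K change is an interval; Kelvin and Celsius degrees are the same size, so ΔC = +151°C.
Final Celsius temperature: 68.8889 + 151.0000 = 219.8889°C.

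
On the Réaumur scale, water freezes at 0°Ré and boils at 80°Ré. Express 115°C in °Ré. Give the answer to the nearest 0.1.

Linearly onto the Réaumur scale: 0 + (115.0000 / 100) × (80 - 0) = 92.0°Ré.

92.0°Ré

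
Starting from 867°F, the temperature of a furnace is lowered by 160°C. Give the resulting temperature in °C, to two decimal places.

Initial temperature in Celsius: (867 - 32) × 5/9 = 463.8889°C.
Final Celsius temperature: 463.8889 - 160.0000 = 303.8889°C.

303.89°C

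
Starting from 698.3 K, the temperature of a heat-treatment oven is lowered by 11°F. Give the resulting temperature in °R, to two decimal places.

Initial temperature in Celsius: 698.3 - 273.15 = 425.1500°C.
The 11°F change is an interval, so only the factor 5/9 applies: -11 × 5/9 = -6.1111°C.
Final Celsius temperature: 425.1500 - 6.1111 = 419.0389°C.
In Rankine: 419.0389 × 1.8 + 491.67 = 1245.94°R.

1245.94°R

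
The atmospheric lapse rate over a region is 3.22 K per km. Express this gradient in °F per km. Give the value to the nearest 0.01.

Since only a temperature interval is involved, the additive offset between the scales drops out.
A change of 1 K is a change of 1.8°F, so 3.22 × 1.8 = 5.80.

5.80 °F/km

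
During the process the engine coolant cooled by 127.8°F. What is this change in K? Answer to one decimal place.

71.0 K

Only the scale ratio 5/9 matters for a change in temperature.
127.8 × 5/9 = 71.0.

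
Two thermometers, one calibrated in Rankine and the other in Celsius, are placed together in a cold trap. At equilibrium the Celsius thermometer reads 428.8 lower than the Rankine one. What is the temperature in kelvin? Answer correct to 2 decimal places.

Let x be the Rankine reading; then the Celsius reading is 5/9·x - 273.15.
(5/9·x - 273.15) - x = -428.8  ⇒  (-4/9)·x = -155.65  ⇒  x = 350.2125°R.
In Celsius: (350.2125 - 491.67) × 5/9 = -78.5875°C.
In kelvin: -78.5875 + 273.15 = 194.56 K.

194.56 K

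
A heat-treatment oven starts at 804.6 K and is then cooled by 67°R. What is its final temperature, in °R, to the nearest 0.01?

Initial temperature in Celsius: 804.6 - 273.15 = 531.4500°C.
The 67°R change is an interval, so only the factor 5/9 applies: -67 × 5/9 = -37.2222°C.
Final Celsius temperature: 531.4500 - 37.2222 = 494.2278°C.
In Rankine: 494.2278 × 1.8 + 491.67 = 1381.28°R.

1381.28°R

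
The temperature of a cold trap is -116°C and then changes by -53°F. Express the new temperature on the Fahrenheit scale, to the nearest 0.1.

The 53°F change is an interval, so only the factor 5/9 applies: -53 × 5/9 = -29.4444°C.
Final Celsius temperature: -116.0000 - 29.4444 = -145.4444°C.
In Fahrenheit: -145.4444 × 1.8 + 32 = -229.8°F.

-229.8°F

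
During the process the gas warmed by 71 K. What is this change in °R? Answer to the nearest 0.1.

127.8°R

Only the scale ratio 1.8 matters for a change in temperature.
71 × 1.8 = 127.8.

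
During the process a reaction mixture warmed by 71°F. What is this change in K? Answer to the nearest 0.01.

39.44 K

Only the scale ratio 5/9 matters for a change in temperature.
71 × 5/9 = 39.44.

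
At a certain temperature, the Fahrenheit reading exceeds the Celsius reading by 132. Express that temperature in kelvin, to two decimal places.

Let x be the Celsius reading; then the Fahrenheit reading is 1.8·x + 32.
(1.8·x + 32) - x = 132  ⇒  (0.8)·x = 100  ⇒  x = 125.0000°C.
In kelvin: 125.0000 + 273.15 = 398.15 K.

398.15 K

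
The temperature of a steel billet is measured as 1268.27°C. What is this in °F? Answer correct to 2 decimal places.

In Fahrenheit: 1268.2700 × 1.8 + 32 = 2314.89°F.

2314.89°F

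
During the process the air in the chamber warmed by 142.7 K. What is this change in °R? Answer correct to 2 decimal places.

Only the scale ratio 1.8 matters for a change in temperature.
142.7 × 1.8 = 256.86.

256.86°R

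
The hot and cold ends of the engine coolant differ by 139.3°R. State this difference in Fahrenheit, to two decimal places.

139.30°F

Rankine and Fahrenheit degrees are the same size, so the interval is unchanged: 139.30.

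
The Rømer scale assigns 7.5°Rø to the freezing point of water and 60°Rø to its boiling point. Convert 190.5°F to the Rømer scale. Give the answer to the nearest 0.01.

53.73°Rø

First in Celsius: (190.5 - 32) × 5/9 = 88.0556°C.
Linearly onto the Rømer scale: 7.5 + (88.0556 / 100) × (60 - 7.5) = 53.73°Rø.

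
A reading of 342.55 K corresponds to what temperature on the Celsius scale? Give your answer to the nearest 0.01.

In Celsius: 342.55 - 273.15 = 69.4000°C.

69.40°C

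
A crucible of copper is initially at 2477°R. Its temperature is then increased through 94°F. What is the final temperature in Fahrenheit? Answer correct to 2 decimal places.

Initial temperature in Celsius: (2477 - 491.67) × 5/9 = 1102.9611°C.
The 94°F change is an interval, so only the factor 5/9 applies: +94 × 5/9 = +52.2222°C.
Final Celsius temperature: 1102.9611 + 52.2222 = 1155.1833°C.
In Fahrenheit: 1155.1833 × 1.8 + 32 = 2111.33°F.

2111.33°F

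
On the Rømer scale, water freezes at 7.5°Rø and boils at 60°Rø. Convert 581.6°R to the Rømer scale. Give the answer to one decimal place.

First in Celsius: (581.6 - 491.67) × 5/9 = 49.9611°C.
Linearly onto the Rømer scale: 7.5 + (49.9611 / 100) × (60 - 7.5) = 33.7°Rø.

33.7°Rø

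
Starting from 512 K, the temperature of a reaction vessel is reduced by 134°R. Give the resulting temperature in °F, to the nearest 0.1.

327.9°F

Initial temperature in Celsius: 512 - 273.15 = 238.8500°C.
The 134°R change is an interval, so only the factor 5/9 applies: -134 × 5/9 = -74.4444°C.
Final Celsius temperature: 238.8500 - 74.4444 = 164.4056°C.
In Fahrenheit: 164.4056 × 1.8 + 32 = 327.9°F.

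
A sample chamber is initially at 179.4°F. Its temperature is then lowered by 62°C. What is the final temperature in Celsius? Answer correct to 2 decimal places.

19.89°C

Initial temperature in Celsius: (179.4 - 32) × 5/9 = 81.8889°C.
Final Celsius temperature: 81.8889 - 62.0000 = 19.8889°C.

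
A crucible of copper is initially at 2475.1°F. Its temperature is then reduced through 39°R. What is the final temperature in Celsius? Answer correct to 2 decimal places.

Initial temperature in Celsius: (2475.1 - 32) × 5/9 = 1357.2778°C.
The 39°R change is an interval, so only the factor 5/9 applies: -39 × 5/9 = -21.6667°C.
Final Celsius temperature: 1357.2778 - 21.6667 = 1335.6111°C.

1335.61°C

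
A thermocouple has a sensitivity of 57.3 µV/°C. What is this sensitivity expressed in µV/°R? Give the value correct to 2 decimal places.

Since only a temperature interval is involved, the additive offset between the scales drops out.
A change of 1°R is a change of 5/9°C, so per °R the value is 57.3 × 5/9 = 31.83.

31.83 µV/°R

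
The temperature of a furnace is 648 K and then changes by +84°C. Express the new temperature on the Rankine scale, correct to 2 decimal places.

Initial temperature in Celsius: 648 - 273.15 = 374.8500°C.
Final Celsius temperature: 374.8500 + 84.0000 = 458.8500°C.
In Rankine: 458.8500 × 1.8 + 491.67 = 1317.60°R.

1317.60°R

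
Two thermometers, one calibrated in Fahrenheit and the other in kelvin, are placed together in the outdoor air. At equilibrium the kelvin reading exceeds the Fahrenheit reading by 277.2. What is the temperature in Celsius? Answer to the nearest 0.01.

Let x be the Fahrenheit reading; then the kelvin reading is 5/9·x + 255.372.
(5/9·x + 255.372) - x = 277.2  ⇒  (-4/9)·x = 21.8278  ⇒  x = -49.1125°F.
In Celsius: (-49.1125 - 32) × 5/9 = -45.06°C.

-45.06°C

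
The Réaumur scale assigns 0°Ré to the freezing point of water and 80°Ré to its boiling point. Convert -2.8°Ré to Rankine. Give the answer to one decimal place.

Linear interpolation between the fixed points: C = (-2.8 - 0) × 100 / (80 - 0) = -3.5000°C.
Then -3.5000 × 1.8 + 491.67 = 485.4°R.

485.4°R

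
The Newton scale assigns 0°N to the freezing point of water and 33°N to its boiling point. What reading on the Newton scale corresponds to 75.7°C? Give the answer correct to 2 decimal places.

Linearly onto the Newton scale: 0 + (75.7000 / 100) × (33 - 0) = 24.98°N.

24.98°N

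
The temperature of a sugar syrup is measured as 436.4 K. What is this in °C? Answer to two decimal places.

In Celsius: 436.4 - 273.15 = 163.2500°C.

163.25°C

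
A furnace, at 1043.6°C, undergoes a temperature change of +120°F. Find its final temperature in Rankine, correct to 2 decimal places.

2490.15°R

The 120°F change is an interval, so only the factor 5/9 applies: +120 × 5/9 = +66.6667°C.
Final Celsius temperature: 1043.6000 + 66.6667 = 1110.2667°C.
In Rankine: 1110.2667 × 1.8 + 491.67 = 2490.15°R.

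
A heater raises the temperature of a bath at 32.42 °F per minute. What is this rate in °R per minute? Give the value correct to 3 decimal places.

32.420 °R/minute

Since only a temperature interval is involved, the additive offset between the scales drops out.
A change of 1°F is a change of 1°R, so 32.42 × 1 = 32.420.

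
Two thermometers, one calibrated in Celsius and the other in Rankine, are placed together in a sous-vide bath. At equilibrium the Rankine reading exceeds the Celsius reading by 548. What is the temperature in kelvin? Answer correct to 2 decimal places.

343.56 K

Let x be the Celsius reading; then the Rankine reading is 1.8·x + 491.67.
(1.8·x + 491.67) - x = 548  ⇒  (0.8)·x = 56.33  ⇒  x = 70.4125°C.
In kelvin: 70.4125 + 273.15 = 343.56 K.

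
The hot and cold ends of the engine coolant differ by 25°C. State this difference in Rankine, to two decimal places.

45.00°R

For a temperature interval the offset drops out; only the factor 1.8 applies.
25 × 1.8 = 45.00.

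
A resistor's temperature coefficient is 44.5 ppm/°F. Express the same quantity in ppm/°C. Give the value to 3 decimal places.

The quantity depends on a temperature interval, so only the ratio of degree sizes applies; the offset between the scales is irrelevant.
A change of 1°C is a change of 1.8°F, so per °C the value is 44.5 × 1.8 = 80.100.

80.100 ppm/°C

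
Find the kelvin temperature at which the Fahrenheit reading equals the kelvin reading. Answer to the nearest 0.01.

Let K be the kelvin reading. The Fahrenheit reading is F = 1.8·K - 459.67.
Set F = K: 1.8·K - 459.67 = K.
(0.8)·K = 459.67  ⇒  K = 574.59.

574.59 K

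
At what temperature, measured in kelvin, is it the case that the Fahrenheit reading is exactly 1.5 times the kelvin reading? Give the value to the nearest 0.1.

1532.2 K

Let K be the kelvin reading. The Fahrenheit reading is F = 1.8·K - 459.67.
Require F = 1.5·K: 1.8·K - 459.67 = 1.5·K.
(0.3)·K = 459.67  ⇒  K = 1532.2.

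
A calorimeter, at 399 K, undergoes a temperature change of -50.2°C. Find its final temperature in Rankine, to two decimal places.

627.84°R

Initial temperature in Celsius: 399 - 273.15 = 125.8500°C.
Final Celsius temperature: 125.8500 - 50.2000 = 75.6500°C.
In Rankine: 75.6500 × 1.8 + 491.67 = 627.84°R.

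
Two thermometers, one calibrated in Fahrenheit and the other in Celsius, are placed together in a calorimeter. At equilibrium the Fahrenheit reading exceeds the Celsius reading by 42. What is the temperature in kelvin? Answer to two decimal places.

Let x be the Fahrenheit reading; then the Celsius reading is 5/9·x - 17.7778.
(5/9·x - 17.7778) - x = -42  ⇒  (-4/9)·x = -24.2222  ⇒  x = 54.5000°F.
In Celsius: (54.5 - 32) × 5/9 = 12.5000°C.
In kelvin: 12.5000 + 273.15 = 285.65 K.

285.65 K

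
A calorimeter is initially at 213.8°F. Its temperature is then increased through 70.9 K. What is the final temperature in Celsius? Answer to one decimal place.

171.9°C

Initial temperature in Celsius: (213.8 - 32) × 5/9 = 101.0000°C.
The 70.9 K change is an interval; Kelvin and Celsius degrees are the same size, so ΔC = +70.9°C.
Final Celsius temperature: 101.0000 + 70.9000 = 171.9000°C.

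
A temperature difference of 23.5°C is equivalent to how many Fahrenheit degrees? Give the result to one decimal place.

42.3°F

An interval of 1°C corresponds to 1.8°F.
23.5 × 1.8 = 42.3.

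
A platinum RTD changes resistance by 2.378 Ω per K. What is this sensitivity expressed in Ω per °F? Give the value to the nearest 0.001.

1.321 Ω per °F

Since only a temperature interval is involved, the additive offset between the scales drops out.
A change of 1°F is a change of 5/9 K, so per °F the value is 2.378 × 5/9 = 1.321.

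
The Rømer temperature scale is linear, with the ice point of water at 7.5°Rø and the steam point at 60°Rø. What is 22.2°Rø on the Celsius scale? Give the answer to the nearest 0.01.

Linear interpolation between the fixed points: C = (22.2 - 7.5) × 100 / (60 - 7.5) = 28.0000°C.

28.00°C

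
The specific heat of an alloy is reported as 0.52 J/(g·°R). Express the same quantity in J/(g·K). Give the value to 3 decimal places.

0.936 J/(g·K)

The quantity depends on a temperature interval, so only the ratio of degree sizes applies; the offset between the scales is irrelevant.
A change of 1 K is a change of 1.8°R, so per K the value is 0.52 × 1.8 = 0.936.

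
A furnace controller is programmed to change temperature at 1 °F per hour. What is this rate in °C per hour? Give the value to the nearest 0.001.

0.556 °C/hour

Since only a temperature interval is involved, the additive offset between the scales drops out.
A change of 1°F is a change of 5/9°C, so 1 × 5/9 = 0.556.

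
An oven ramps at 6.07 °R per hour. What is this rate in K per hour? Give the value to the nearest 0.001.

3.372 K/hour

The quantity depends on a temperature interval, so only the ratio of degree sizes applies; the offset between the scales is irrelevant.
A change of 1°R is a change of 5/9 K, so 6.07 × 5/9 = 3.372.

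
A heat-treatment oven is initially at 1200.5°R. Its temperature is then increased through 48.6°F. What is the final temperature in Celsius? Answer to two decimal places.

Initial temperature in Celsius: (1200.5 - 491.67) × 5/9 = 393.7944°C.
The 48.6°F change is an interval, so only the factor 5/9 applies: +48.6 × 5/9 = +27.0000°C.
Final Celsius temperature: 393.7944 + 27.0000 = 420.7944°C.

420.79°C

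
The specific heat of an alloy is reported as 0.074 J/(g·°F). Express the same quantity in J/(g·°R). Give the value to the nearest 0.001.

Since only a temperature interval is involved, the additive offset between the scales drops out.
A change of 1°R is a change of 1°F, so per °R the value is 0.074 × 1 = 0.074.

0.074 J/(g·°R)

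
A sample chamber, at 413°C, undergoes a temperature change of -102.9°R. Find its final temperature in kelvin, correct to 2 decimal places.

628.98 K

The 102.9°R change is an interval, so only the factor 5/9 applies: -102.9 × 5/9 = -57.1667°C.
Final Celsius temperature: 413.0000 - 57.1667 = 355.8333°C.
In kelvin: 355.8333 + 273.15 = 628.98 K.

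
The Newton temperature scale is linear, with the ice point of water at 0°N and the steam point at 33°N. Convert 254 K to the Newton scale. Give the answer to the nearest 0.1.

-6.3°N

First in Celsius: 254 - 273.15 = -19.1500°C.
Linearly onto the Newton scale: 0 + (-19.1500 / 100) × (33 - 0) = -6.3°N.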